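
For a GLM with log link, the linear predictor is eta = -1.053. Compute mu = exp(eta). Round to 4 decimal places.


Apply the inverse link:
mu = e^-1.053 = 0.3489.

0.3489


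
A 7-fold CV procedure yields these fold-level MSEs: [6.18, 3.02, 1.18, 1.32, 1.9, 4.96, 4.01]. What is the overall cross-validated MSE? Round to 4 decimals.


Sum of fold MSEs = 22.5700.
Average = 22.5700 / 7 = 3.2243.

3.2243


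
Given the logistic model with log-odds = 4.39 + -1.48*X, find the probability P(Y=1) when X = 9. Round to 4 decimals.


Compute z = 4.39 + (-1.48)(9) = -8.9300.
exp(-z) = 7555.2654.
P = 1/(1 + 7555.2654) = 0.0001.

0.0001


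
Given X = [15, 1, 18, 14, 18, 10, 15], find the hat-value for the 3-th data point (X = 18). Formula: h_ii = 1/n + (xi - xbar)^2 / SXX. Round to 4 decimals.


Mean of X: xbar = 13.0000.
SXX = 212.0000.
For X = 18: h = 1/7 + (18 - 13.0000)^2/212.0000 = 0.2608.

0.2608


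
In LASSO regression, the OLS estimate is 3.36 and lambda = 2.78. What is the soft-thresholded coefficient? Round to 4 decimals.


|beta_OLS| = 3.36.
lambda = 2.78.
Since |beta| > lambda, coefficient = sign(beta)*(|beta| - lambda) = 0.5800.
Result = 0.5800.

0.5800


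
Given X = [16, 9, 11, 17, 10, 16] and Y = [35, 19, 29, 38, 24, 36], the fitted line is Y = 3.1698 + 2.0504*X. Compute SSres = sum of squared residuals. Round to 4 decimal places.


Predicted values from Y = 3.1698 + 2.0504*X.
Residuals: [-0.9762, -2.6234, 3.2758, -0.0266, 0.3262, 0.0238].
SSres = 18.6737.

18.6737


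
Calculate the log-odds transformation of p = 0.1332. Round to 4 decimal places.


1 - p = 0.8668.
p/(1-p) = 0.1537.
logit = ln(0.1537) = -1.8730.

-1.8730


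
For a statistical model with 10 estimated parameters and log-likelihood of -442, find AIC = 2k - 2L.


Compute:
2k = 2*10 = 20.
-2*loglik = -2*(-442) = 884.
AIC = 20 + 884 = 904.

904


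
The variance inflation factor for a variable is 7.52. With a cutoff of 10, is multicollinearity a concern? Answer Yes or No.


The threshold is 10.
VIF = 7.52 is < 10.
Multicollinearity indication: No.

No


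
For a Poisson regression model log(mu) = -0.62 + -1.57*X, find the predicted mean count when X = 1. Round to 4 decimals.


eta = -0.62 + -1.57 * 1 = -2.1900.
mu = exp(-2.1900) = 0.1119.

0.1119


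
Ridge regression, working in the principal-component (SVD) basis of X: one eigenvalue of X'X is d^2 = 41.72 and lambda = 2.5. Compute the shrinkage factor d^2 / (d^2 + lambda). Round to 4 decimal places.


d^2 + lambda = 41.72 + 2.5 = 44.2200.
Shrinkage factor = 41.72/44.2200 = 0.9435.

0.9435


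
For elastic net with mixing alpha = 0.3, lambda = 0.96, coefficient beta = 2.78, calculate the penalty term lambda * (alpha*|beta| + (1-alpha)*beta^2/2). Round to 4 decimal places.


L1 component = 0.3 * |2.78| = 0.8340.
L2 component = 0.7 * 2.78^2 / 2 = 2.7049.
Penalty = 0.96 * (0.8340 + 2.7049) = 0.96 * 3.5389 = 3.3974.

3.3974


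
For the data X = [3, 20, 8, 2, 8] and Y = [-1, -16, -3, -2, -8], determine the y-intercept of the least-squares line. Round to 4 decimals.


Compute b1 = -0.8252 from the OLS formula.
With xbar = 8.2000 and ybar = -6.0000, the intercept is:
b0 = -6.0000 - -0.8252 * 8.2000 = 0.7666.

0.7666


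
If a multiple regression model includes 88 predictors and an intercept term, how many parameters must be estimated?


Including the intercept, the model has 88 predictor coefficients + 1 intercept.
Total = 89.

89


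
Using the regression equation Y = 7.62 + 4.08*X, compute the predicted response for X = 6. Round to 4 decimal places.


Plug X = 6 into Y = 7.62 + 4.08*X:
Y = 7.62 + 24.4800 = 32.1000.

32.1000


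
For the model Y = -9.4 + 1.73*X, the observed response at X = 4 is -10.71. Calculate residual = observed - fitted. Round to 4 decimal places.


Compute yhat = -9.4 + (1.73)(4) = -2.4800.
Residual = actual - predicted = -10.71 - -2.4800 = -8.2300.

-8.2300


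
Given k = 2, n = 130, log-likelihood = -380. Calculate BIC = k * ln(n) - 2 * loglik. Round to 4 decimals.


Compute k*ln(n) = 2*ln(130) = 2*4.867534 = 9.735068.
Then -2*loglik = 760.
BIC = 9.735068 + 760 = 769.735068, which rounds to 769.7351.

769.7351


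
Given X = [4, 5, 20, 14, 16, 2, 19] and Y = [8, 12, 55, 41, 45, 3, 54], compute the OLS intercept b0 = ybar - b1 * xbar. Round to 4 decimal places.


Compute b1 = 2.9867 from the OLS formula.
With xbar = 11.4286 and ybar = 31.1429, the intercept is:
b0 = 31.1429 - 2.9867 * 11.4286 = -2.9909.

-2.9909


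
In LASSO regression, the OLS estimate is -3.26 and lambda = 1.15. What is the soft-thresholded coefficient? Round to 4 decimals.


Check: |-3.26| = 3.26 vs lambda = 1.15.
Since |beta| > lambda, coefficient = sign(beta)*(|beta| - lambda) = -2.1100.
Soft-thresholded coefficient = -2.1100.

-2.1100


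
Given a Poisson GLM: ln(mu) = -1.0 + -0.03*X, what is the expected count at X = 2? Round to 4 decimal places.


Linear predictor: eta = -1.0 + (-0.03)(2) = -1.0600.
Expected count: mu = exp(-1.0600) = 0.3465.

0.3465


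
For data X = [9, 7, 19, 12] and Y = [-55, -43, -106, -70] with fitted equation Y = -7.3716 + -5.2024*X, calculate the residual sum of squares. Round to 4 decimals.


Compute predicted values, then residuals = yi - yhat_i.
Residuals: [-0.8068, 0.7884, 0.2172, -0.1996].
SSres = sum(residual^2) = 1.3595.

1.3595


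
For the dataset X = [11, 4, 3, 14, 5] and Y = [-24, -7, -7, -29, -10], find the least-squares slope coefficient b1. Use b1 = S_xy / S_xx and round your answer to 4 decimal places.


Calculate xbar = 7.4000, ybar = -15.4000.
S_xx = 93.2000, S_xy = -199.2000.
Using b1 = S_xy / S_xx = -199.2000 / 93.2000, we get b1 = -2.1373.

-2.1373


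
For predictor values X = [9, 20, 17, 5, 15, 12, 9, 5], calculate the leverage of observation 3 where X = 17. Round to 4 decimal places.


n = 8, xbar = 11.5000.
SXX = sum((xi - xbar)^2) = 212.0000.
h = 1/8 + (17 - 11.5000)^2 / 212.0000 = 0.2677.

0.2677


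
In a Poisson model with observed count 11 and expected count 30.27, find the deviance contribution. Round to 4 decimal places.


y/mu = 11/30.27 = 0.363396 (approx.), and ln(11/30.27) = -1.012262.
y * ln(y/mu) = 11 * -1.012262 = -11.134882.
y - mu = -19.27.
D = 2 * (-11.134882 - -19.27) = 16.270236, which rounds to 16.2702.

16.2702


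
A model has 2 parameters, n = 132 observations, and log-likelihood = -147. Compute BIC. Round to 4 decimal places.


k * ln(n) = 2 * ln(132) = 2 * 4.882802 = 9.765604.
-2 * loglik = -2 * (-147) = 294.
BIC = 9.765604 + 294 = 303.765604, which rounds to 303.7656.

303.7656


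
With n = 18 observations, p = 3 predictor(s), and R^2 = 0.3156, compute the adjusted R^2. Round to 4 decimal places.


Plug in: Adj R^2 = 1 - (1 - 0.3156) * 17/14.
= 1 - 0.6844 * 17/14
= 1 - 11.6348 / 14
= 1 - 0.8311 = 0.1689.

0.1689


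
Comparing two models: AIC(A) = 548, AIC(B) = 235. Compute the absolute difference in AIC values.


|AIC_A - AIC_B| = |548 - 235| = 313.
Model B is preferred (lower AIC).

313


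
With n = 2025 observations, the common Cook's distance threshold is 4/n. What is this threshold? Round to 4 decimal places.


Using the rule of thumb:
Threshold = 4 / 2025 = 0.0020.

0.0020


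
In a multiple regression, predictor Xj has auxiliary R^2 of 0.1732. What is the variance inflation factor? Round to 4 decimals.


VIF = 1 / (1 - 0.1732).
= 1 / 0.8268 = 1.2095.

1.2095


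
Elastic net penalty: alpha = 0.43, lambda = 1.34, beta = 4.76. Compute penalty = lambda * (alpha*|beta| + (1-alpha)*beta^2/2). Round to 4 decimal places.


Compute:
L1 = 0.43 * 4.76 = 2.0468.
L2 = 0.57 * 4.76^2 / 2 = 6.4574.
Penalty = 1.34 * (2.0468 + 6.4574) = 11.3956.

11.3956


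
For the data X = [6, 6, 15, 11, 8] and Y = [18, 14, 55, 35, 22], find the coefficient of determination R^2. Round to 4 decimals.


After computing the OLS fit (b0=-10.8163, b1=4.3061):
SSres = 16.4898, SStot = 1106.8000.
R^2 = 1 - 16.4898/1106.8000 = 0.9851.

0.9851


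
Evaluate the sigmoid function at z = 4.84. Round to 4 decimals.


exp(-4.8400) = 0.0079.
1 + exp(-z) = 1.0079.
sigmoid = 1/1.0079 = 0.9922.

0.9922


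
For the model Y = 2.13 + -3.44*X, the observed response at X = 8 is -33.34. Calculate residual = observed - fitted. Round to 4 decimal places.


Compute yhat = 2.13 + (-3.44)(8) = -25.3900.
Residual = actual - predicted = -33.34 - -25.3900 = -7.9500.

-7.9500


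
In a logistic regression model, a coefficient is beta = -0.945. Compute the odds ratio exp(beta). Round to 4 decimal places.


Odds ratio = exp(beta) = exp(-0.945).
= 0.3887.

0.3887


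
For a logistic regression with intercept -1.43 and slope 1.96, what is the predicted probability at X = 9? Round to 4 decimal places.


Compute z = -1.43 + (1.96)(9) = 16.2100.
exp(-z) = 0.0000.
P = 1/(1 + 0.0000) = 1.0000.

1.0000


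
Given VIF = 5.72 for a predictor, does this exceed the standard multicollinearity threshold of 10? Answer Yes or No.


Compare VIF = 5.72 to the threshold of 10.
5.72 < 10, so the answer is No.

No


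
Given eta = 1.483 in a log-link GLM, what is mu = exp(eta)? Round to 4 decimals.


mu = exp(eta) = exp(1.483).
= 4.4061.

4.4061


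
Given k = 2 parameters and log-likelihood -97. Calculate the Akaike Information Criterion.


Compute:
2k = 2*2 = 4.
-2*loglik = -2*(-97) = 194.
AIC = 4 + 194 = 198.

198


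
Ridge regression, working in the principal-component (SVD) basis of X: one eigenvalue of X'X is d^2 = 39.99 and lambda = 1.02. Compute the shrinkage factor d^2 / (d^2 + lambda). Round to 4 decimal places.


Denominator = d^2 + lambda = 39.99 + 1.02 = 41.0100.
Shrinkage = 39.99 / 41.0100 = 0.9751.

0.9751


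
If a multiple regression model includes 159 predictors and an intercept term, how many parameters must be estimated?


Each predictor gets one coefficient, plus one intercept.
Total parameters = 159 + 1 = 160.

160


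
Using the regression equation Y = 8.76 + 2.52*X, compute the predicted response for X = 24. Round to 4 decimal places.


Substitute X = 24 into the equation:
Y = 8.76 + 2.52 * 24 = 8.76 + 60.4800 = 69.2400.

69.2400


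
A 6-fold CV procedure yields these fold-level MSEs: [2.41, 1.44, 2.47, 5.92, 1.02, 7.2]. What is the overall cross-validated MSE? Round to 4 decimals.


Sum of fold MSEs = 20.4600.
Average = 20.4600 / 6 = 3.4100.

3.4100


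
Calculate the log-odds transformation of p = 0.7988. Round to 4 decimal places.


The odds are p/(1-p) = 0.7988 / 0.2012 = 3.9702.
logit(p) = ln(3.9702) = 1.3788.

1.3788


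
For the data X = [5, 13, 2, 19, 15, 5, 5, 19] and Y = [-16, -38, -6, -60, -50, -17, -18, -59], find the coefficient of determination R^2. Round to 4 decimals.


The fitted line is Y = -0.9000 + -3.0940*X.
SSres = 21.9266, SStot = 3218.0000.
R^2 = 1 - SSres/SStot = 0.9932.

0.9932


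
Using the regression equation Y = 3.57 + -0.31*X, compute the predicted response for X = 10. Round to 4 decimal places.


Substitute X = 10 into the equation:
Y = 3.57 + -0.31 * 10 = 3.57 + -3.1000 = 0.4700.

0.4700


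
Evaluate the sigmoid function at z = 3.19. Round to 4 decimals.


Compute exp(-3.1900) = 0.0412.
Sigmoid = 1 / (1 + 0.0412) = 1 / 1.0412 = 0.9605.

0.9605


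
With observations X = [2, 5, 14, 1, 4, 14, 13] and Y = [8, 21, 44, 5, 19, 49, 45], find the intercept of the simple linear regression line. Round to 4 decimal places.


The slope is b1 = 3.1250.
Sample means are xbar = 7.5714 and ybar = 27.2857.
Intercept: b0 = 27.2857 - (3.1250)(7.5714) = 3.6250.

3.6250


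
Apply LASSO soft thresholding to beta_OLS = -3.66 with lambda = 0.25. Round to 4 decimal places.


|beta_OLS| = 3.66.
lambda = 0.25.
Since |beta| > lambda, coefficient = sign(beta)*(|beta| - lambda) = -3.4100.
Result = -3.4100.

-3.4100


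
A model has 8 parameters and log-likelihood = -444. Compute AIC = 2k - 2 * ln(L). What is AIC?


AIC = 2*8 - 2*(-444).
= 16 + 888 = 904.

904


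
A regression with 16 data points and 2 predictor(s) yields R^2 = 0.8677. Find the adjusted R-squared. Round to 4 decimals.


Adjusted R^2 = 1 - (1 - R^2) * (n-1)/(n-p-1).
(1 - R^2) = 0.1323.
(n-1)/(n-p-1) = 15/13.
(1 - R^2) * (n-1) = 0.1323 * 15 = 1.9845.
Divide by (n-p-1): 1.9845 / 13 = 0.1527.
Adj R^2 = 1 - 0.1527 = 0.8473.

0.8473


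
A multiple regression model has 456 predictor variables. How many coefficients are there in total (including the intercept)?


Including the intercept, the model has 456 predictor coefficients + 1 intercept.
Total = 457.

457


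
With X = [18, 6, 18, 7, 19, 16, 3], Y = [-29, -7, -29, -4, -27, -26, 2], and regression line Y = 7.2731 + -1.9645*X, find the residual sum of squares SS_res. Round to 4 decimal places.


Compute predicted values, then residuals = yi - yhat_i.
Residuals: [-0.9121, -2.4861, -0.9121, 2.4784, 3.0524, -1.8411, 0.6204].
SSres = sum(residual^2) = 27.0787.

27.0787


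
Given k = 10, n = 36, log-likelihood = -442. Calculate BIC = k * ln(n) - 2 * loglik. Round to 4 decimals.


ln(36) = 3.583519.
k * ln(n) = 10 * 3.583519 = 35.835190.
-2L = 884.
BIC = 35.835190 + 884 = 919.835190, which rounds to 919.8352.

919.8352


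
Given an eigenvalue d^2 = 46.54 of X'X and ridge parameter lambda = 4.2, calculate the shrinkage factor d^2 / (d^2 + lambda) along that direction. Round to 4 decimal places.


Compute the denominator: 46.54 + 4.2 = 50.7400.
Shrinkage factor = 46.54 / 50.7400 = 0.9172.

0.9172


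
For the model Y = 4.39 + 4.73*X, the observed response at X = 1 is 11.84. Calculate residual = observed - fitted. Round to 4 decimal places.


Compute yhat = 4.39 + (4.73)(1) = 9.1200.
Residual = actual - predicted = 11.84 - 9.1200 = 2.7200.

2.7200


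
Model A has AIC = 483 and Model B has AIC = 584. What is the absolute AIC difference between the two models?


|AIC_A - AIC_B| = |483 - 584| = 101.
Model A is preferred (lower AIC).

101


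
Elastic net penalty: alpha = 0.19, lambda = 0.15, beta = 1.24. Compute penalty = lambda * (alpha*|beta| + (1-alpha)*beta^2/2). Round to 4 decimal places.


alpha * |beta| = 0.19 * 1.24 = 0.2356.
(1-alpha) * beta^2/2 = 0.81 * 1.5376/2 = 0.6227.
Total = 0.15 * (0.2356 + 0.6227) = 0.1287.

0.1287


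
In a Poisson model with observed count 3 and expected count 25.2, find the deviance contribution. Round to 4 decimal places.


y/mu = 3/25.2 = 0.119048 (approx.), and ln(3/25.2) = -2.128232.
y * ln(y/mu) = 3 * -2.128232 = -6.384696.
y - mu = -22.2.
D = 2 * (-6.384696 - -22.2) = 31.630608, which rounds to 31.6306.

31.6306


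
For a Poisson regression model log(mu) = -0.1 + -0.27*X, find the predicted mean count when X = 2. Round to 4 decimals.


eta = -0.1 + -0.27 * 2 = -0.6400.
mu = exp(-0.6400) = 0.5273.

0.5273


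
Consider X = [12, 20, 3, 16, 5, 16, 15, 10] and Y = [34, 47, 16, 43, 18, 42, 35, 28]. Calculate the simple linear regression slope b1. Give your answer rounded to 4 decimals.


First compute the means: xbar = 12.1250, ybar = 32.8750.
Then S_xx = sum((xi - xbar)^2) = 238.8750.
S_xy = sum((xi - xbar)(yi - ybar)) = 462.1250.
b1 = S_xy / S_xx = 462.1250 / 238.8750 = 1.9346.

1.9346


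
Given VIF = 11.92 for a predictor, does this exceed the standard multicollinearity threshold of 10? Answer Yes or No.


Compare VIF = 11.92 to the threshold of 10.
11.92 >= 10, so the answer is Yes.

Yes


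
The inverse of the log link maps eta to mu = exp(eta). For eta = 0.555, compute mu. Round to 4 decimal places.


mu = exp(eta) = exp(0.555).
= 1.7419.

1.7419


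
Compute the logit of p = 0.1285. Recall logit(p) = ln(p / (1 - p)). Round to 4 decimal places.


Compute the odds: 0.1285/0.8715 = 0.1474.
Take the natural log: ln(0.1474) = -1.9143.

-1.9143


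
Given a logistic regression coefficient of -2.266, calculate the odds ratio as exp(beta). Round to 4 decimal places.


Odds ratio = exp(beta) = exp(-2.266).
= 0.1037.

0.1037


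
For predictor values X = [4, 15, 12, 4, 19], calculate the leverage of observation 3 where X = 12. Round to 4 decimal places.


Compute xbar = 10.8000 with n = 5 observations.
SXX = 178.8000.
Leverage = 1/5 + (12 - 10.8000)^2/178.8000 = 0.2081.

0.2081


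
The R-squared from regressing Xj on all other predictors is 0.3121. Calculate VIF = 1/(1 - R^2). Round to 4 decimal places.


Using VIF = 1/(1 - R^2_j):
1 - 0.3121 = 0.6879.
VIF = 1.4537.

1.4537


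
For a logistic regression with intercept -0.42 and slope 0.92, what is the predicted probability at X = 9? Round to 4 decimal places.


Compute z = -0.42 + (0.92)(9) = 7.8600.
exp(-z) = 0.0004.
P = 1/(1 + 0.0004) = 0.9996.

0.9996


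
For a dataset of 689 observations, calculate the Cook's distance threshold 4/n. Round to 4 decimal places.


The threshold is 4/n.
4/689 = 0.0058.

0.0058


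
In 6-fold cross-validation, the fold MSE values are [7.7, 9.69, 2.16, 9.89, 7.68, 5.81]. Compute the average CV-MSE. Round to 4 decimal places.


Sum of fold MSEs = 42.9300.
Average = 42.9300 / 6 = 7.1550.

7.1550


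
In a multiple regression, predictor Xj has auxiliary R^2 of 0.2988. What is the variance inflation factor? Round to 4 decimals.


Using VIF = 1/(1 - R^2_j):
1 - 0.2988 = 0.7012.
VIF = 1.4261.

1.4261


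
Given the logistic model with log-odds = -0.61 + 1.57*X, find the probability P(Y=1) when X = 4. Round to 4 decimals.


z = -0.61 + 1.57 * 4 = 5.6700.
Sigmoid: P = 1 / (1 + exp(-5.6700)) = 0.9966.

0.9966


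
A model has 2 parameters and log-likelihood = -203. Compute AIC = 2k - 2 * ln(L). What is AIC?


AIC = 2*2 - 2*(-203).
= 4 + 406 = 410.

410


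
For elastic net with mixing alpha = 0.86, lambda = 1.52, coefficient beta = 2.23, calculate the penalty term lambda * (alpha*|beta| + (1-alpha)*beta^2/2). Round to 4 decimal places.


Compute:
L1 = 0.86 * 2.23 = 1.9178.
L2 = 0.14 * 2.23^2 / 2 = 0.3481.
Penalty = 1.52 * (1.9178 + 0.3481) = 3.4442.

3.4442


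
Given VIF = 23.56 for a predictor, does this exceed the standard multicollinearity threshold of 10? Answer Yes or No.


Compare VIF = 23.56 to the threshold of 10.
23.56 >= 10, so the answer is Yes.

Yes


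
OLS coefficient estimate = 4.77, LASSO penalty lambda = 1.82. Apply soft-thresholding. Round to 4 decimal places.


Check: |4.77| = 4.77 vs lambda = 1.82.
Since |beta| > lambda, coefficient = sign(beta)*(|beta| - lambda) = 2.9500.
Soft-thresholded coefficient = 2.9500.

2.9500


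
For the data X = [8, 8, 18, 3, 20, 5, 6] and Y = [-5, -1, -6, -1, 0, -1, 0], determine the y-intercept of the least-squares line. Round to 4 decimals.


Compute b1 = -0.1071 from the OLS formula.
With xbar = 9.7143 and ybar = -2.0000, the intercept is:
b0 = -2.0000 - -0.1071 * 9.7143 = -0.9596.

-0.9596


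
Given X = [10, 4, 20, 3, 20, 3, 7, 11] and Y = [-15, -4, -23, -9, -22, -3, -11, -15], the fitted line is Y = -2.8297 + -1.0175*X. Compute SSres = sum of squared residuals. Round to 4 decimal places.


For each point, residual = actual - predicted.
Residuals: [-1.9953, 2.8997, 0.1797, -3.1178, 1.1797, 2.8822, -1.0478, -0.9778].
Sum of squared residuals = 33.8952.

33.8952


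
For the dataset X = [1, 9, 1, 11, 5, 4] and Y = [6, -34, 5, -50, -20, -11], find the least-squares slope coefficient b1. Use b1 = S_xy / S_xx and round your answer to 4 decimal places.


The sample means are xbar = 5.1667 and ybar = -17.3333.
Compute S_xx = 84.8333 and S_xy = -451.6667.
Slope b1 = S_xy / S_xx = -451.6667 / 84.8333 = -5.3242.

-5.3242


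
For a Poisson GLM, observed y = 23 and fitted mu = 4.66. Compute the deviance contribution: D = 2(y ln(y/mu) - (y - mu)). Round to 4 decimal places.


Compute y*ln(y/mu) = 23*ln(23/4.66) = 23*1.596479 = 36.719017.
y - mu = 18.34.
D = 2*(36.719017 - (18.34)) = 36.758034, which rounds to 36.7580.

36.7580


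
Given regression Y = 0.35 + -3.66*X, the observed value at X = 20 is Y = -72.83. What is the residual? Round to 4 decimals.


Fitted value at X = 20 is yhat = 0.35 + -3.66*20 = -72.8500.
Residual = -72.83 - -72.8500 = 0.0200.

0.0200


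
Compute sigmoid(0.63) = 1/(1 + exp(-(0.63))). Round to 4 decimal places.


Compute exp(-0.6300) = 0.5326.
Sigmoid = 1 / (1 + 0.5326) = 1 / 1.5326 = 0.6525.

0.6525


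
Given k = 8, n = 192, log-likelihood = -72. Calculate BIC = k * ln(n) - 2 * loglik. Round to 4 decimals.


k * ln(n) = 8 * ln(192) = 8 * 5.257495 = 42.059960.
-2 * loglik = -2 * (-72) = 144.
BIC = 42.059960 + 144 = 186.059960, which rounds to 186.0600.

186.0600


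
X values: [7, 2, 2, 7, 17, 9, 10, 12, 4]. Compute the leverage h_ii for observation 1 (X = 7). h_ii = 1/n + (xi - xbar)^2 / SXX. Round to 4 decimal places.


Mean of X: xbar = 7.7778.
SXX = 191.5556.
For X = 7: h = 1/9 + (7 - 7.7778)^2/191.5556 = 0.1143.

0.1143


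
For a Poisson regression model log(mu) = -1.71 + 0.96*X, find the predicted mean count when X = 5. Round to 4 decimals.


eta = -1.71 + 0.96 * 5 = 3.0900.
mu = exp(3.0900) = 21.9771.

21.9771


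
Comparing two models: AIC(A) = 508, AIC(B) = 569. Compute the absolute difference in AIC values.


|AIC_A - AIC_B| = |508 - 569| = 61.
Model A is preferred (lower AIC).

61


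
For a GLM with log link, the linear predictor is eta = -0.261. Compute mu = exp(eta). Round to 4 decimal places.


The inverse log link gives:
mu = exp(-0.261) = 0.7703.

0.7703


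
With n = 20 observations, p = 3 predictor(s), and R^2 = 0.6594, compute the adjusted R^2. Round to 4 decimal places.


Using the formula:
(1 - 0.6594) = 0.3406.
Multiply by 19/16: 0.3406 * 19 = 6.4714, then 6.4714 / 16 = 0.4045.
Adj R^2 = 1 - 0.4045 = 0.5955.

0.5955


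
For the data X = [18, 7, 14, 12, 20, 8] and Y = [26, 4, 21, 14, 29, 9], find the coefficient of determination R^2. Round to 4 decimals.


The fitted line is Y = -7.2582 + 1.8551*X.
SSres = 11.9586, SStot = 482.8333.
R^2 = 1 - SSres/SStot = 0.9752.

0.9752


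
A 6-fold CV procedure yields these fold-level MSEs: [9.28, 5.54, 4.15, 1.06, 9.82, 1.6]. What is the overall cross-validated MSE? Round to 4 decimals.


Sum of fold MSEs = 31.4500.
Average = 31.4500 / 6 = 5.2417.

5.2417


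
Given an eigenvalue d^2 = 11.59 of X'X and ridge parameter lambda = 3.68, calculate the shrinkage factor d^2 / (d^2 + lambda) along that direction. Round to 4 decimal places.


Denominator = d^2 + lambda = 11.59 + 3.68 = 15.2700.
Shrinkage = 11.59 / 15.2700 = 0.7590.

0.7590


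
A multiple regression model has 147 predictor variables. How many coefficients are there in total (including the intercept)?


Total coefficients = number of predictors + 1 (for the intercept).
= 147 + 1 = 148.

148


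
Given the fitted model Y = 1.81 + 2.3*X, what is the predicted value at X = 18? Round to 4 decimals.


Predicted value:
Y = 1.81 + (2.3)(18) = 1.81 + 41.4000 = 43.2100.

43.2100


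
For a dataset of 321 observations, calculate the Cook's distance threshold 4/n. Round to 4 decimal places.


Cook's distance cutoff = 4/n = 4/321.
= 0.0125.

0.0125


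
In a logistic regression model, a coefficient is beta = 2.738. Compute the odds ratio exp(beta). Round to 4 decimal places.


exp(2.738) = 15.4560.
So the odds ratio is 15.4560.

15.4560


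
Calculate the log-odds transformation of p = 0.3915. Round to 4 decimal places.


The odds are p/(1-p) = 0.3915 / 0.6085 = 0.6434.
logit(p) = ln(0.6434) = -0.4410.

-0.4410


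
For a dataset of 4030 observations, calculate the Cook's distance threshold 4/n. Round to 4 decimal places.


The threshold is 4/n.
4/4030 = 0.0010.

0.0010


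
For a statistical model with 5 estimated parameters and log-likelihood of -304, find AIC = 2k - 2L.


Compute:
2k = 2*5 = 10.
-2*loglik = -2*(-304) = 608.
AIC = 10 + 608 = 618.

618


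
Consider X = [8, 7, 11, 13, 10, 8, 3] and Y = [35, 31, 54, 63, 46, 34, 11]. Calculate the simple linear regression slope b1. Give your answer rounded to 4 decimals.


First compute the means: xbar = 8.5714, ybar = 39.1429.
Then S_xx = sum((xi - xbar)^2) = 61.7143.
S_xy = sum((xi - xbar)(yi - ybar)) = 326.4286.
b1 = S_xy / S_xx = 326.4286 / 61.7143 = 5.2894.

5.2894


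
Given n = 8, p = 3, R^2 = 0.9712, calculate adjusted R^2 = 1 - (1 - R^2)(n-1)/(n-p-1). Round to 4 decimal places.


Plug in: Adj R^2 = 1 - (1 - 0.9712) * 7/4.
= 1 - 0.0288 * 7/4
= 1 - 0.2016 / 4
= 1 - 0.0504 = 0.9496.

0.9496


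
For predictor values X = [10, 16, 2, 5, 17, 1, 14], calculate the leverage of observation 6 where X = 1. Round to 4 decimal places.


Compute xbar = 9.2857 with n = 7 observations.
SXX = 267.4286.
Leverage = 1/7 + (1 - 9.2857)^2/267.4286 = 0.3996.

0.3996


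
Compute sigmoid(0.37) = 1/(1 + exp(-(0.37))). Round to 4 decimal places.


First, exp(-0.3700) = 0.6907.
Then sigma(z) = 1/(1 + 0.6907) = 0.5915.

0.5915


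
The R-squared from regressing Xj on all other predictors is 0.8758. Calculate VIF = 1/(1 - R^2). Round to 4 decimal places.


Using VIF = 1/(1 - R^2_j):
1 - 0.8758 = 0.1242.
VIF = 8.0515.

8.0515


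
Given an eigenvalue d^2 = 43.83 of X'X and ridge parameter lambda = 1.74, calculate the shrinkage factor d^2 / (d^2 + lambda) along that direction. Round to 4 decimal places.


d^2 + lambda = 43.83 + 1.74 = 45.5700.
Shrinkage factor = 43.83/45.5700 = 0.9618.

0.9618


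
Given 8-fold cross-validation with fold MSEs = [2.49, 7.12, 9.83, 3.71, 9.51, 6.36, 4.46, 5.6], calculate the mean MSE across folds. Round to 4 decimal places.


Sum of fold MSEs = 49.0800.
Average = 49.0800 / 8 = 6.1350.

6.1350


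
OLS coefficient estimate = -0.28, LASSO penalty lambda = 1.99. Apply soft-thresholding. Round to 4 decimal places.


Absolute value: |-0.28| = 0.28.
Compare to lambda = 1.99.
Since |beta| <= lambda, the coefficient is set to 0.

0.0000


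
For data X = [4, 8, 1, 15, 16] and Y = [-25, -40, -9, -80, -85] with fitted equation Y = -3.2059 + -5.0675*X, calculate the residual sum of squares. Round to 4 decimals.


Compute predicted values, then residuals = yi - yhat_i.
Residuals: [-1.5241, 3.7459, -0.7266, -0.7816, -0.7141].
SSres = sum(residual^2) = 18.0034.

18.0034


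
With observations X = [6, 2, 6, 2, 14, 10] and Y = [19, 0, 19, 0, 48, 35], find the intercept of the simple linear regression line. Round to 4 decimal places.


First find the slope: b1 = 4.0549.
Means: xbar = 6.6667, ybar = 20.1667.
b0 = ybar - b1 * xbar = 20.1667 - 4.0549 * 6.6667 = -6.8659.

-6.8659


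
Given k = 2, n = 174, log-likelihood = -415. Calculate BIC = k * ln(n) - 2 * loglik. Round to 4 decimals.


Compute k*ln(n) = 2*ln(174) = 2*5.159055 = 10.318110.
Then -2*loglik = 830.
BIC = 10.318110 + 830 = 840.318110, which rounds to 840.3181.

840.3181


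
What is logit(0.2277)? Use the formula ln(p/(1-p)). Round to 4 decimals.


The odds are p/(1-p) = 0.2277 / 0.7723 = 0.2948.
logit(p) = ln(0.2948) = -1.2213.

-1.2213


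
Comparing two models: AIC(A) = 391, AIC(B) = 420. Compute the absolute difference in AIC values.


Absolute difference = |391 - 420| = 29.
The model with lower AIC (A) is preferred.

29


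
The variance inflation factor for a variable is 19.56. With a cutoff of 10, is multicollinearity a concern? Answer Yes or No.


The threshold is 10.
VIF = 19.56 is >= 10.
Multicollinearity indication: Yes.

Yes


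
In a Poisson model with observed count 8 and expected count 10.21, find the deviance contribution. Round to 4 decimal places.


Compute y*ln(y/mu) = 8*ln(8/10.21) = 8*-0.243926 = -1.951408.
y - mu = -2.21.
D = 2*(-1.951408 - (-2.21)) = 0.517184, which rounds to 0.5172.

0.5172


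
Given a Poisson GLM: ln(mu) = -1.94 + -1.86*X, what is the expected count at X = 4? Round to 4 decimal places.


Linear predictor: eta = -1.94 + (-1.86)(4) = -9.3800.
Expected count: mu = exp(-9.3800) = 0.0001.

0.0001


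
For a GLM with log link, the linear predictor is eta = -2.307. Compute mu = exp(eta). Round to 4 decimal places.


The inverse log link gives:
mu = exp(-2.307) = 0.0996.

0.0996


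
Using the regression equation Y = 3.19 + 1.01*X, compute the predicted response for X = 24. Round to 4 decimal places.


Predicted value:
Y = 3.19 + (1.01)(24) = 3.19 + 24.2400 = 27.4300.

27.4300


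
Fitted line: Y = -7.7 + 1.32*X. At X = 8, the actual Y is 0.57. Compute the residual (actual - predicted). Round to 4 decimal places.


Compute yhat = -7.7 + (1.32)(8) = 2.8600.
Residual = actual - predicted = 0.57 - 2.8600 = -2.2900.

-2.2900


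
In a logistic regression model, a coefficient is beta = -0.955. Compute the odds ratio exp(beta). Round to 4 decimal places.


Odds ratio = exp(beta) = exp(-0.955).
= 0.3848.

0.3848


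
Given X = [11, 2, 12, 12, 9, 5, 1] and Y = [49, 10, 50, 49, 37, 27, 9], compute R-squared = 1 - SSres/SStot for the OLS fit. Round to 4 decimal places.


Fit the OLS line: b0 = 4.7778, b1 = 3.7991.
SSres = 28.0342.
SStot = 1958.0000.
R^2 = 1 - 28.0342/1958.0000 = 0.9857.

0.9857


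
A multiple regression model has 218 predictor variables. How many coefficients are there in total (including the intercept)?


Total coefficients = number of predictors + 1 (for the intercept).
= 218 + 1 = 219.

219


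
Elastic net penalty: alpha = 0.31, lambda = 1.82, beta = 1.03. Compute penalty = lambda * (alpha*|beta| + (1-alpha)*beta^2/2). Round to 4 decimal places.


L1 component = 0.31 * |1.03| = 0.3193.
L2 component = 0.69 * 1.03^2 / 2 = 0.3660.
Penalty = 1.82 * (0.3193 + 0.3660) = 1.82 * 0.6853 = 1.2473.

1.2473


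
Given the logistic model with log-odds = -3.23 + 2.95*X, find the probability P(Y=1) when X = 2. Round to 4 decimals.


Compute z = -3.23 + (2.95)(2) = 2.6700.
exp(-z) = 0.0693.
P = 1/(1 + 0.0693) = 0.9352.

0.9352


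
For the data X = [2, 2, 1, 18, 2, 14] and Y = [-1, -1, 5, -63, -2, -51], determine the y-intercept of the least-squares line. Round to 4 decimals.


Compute b1 = -3.9946 from the OLS formula.
With xbar = 6.5000 and ybar = -18.8333, the intercept is:
b0 = -18.8333 - -3.9946 * 6.5000 = 7.1318.

7.1318


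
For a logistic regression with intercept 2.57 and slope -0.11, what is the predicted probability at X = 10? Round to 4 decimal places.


Compute z = 2.57 + (-0.11)(10) = 1.4700.
exp(-z) = 0.2299.
P = 1/(1 + 0.2299) = 0.8131.

0.8131


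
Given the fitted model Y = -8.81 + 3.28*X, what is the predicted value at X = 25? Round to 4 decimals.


Plug X = 25 into Y = -8.81 + 3.28*X:
Y = -8.81 + 82.0000 = 73.1900.

73.1900


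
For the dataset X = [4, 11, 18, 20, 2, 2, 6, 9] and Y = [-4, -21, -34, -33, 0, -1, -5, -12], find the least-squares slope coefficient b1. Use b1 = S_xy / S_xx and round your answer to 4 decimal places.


Calculate xbar = 9.0000, ybar = -13.7500.
S_xx = 338.0000, S_xy = -669.0000.
Using b1 = S_xy / S_xx = -669.0000 / 338.0000, we get b1 = -1.9793.

-1.9793


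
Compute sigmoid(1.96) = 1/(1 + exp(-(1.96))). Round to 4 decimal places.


First, exp(-1.9600) = 0.1409.
Then sigma(z) = 1/(1 + 0.1409) = 0.8765.

0.8765


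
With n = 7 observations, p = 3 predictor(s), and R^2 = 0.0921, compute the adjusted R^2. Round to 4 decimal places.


Plug in: Adj R^2 = 1 - (1 - 0.0921) * 6/3.
= 1 - 0.9079 * 6/3
= 1 - 5.4474 / 3
= 1 - 1.8158 = -0.8158.

-0.8158


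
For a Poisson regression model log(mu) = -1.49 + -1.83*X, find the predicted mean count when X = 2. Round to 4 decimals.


Linear predictor: eta = -1.49 + (-1.83)(2) = -5.1500.
Expected count: mu = exp(-5.1500) = 0.0058.

0.0058


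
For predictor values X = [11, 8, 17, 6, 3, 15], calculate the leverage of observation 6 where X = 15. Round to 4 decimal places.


Mean of X: xbar = 10.0000.
SXX = 144.0000.
For X = 15: h = 1/6 + (15 - 10.0000)^2/144.0000 = 0.3403.

0.3403


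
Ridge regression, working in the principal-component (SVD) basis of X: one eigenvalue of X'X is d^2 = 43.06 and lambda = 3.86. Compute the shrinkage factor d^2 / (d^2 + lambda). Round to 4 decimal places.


Denominator = d^2 + lambda = 43.06 + 3.86 = 46.9200.
Shrinkage = 43.06 / 46.9200 = 0.9177.

0.9177


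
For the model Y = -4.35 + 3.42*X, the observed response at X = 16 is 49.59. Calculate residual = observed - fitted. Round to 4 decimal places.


Compute yhat = -4.35 + (3.42)(16) = 50.3700.
Residual = actual - predicted = 49.59 - 50.3700 = -0.7800.

-0.7800


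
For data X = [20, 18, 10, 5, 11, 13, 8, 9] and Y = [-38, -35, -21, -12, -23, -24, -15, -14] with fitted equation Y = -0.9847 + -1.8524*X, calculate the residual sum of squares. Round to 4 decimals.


Compute predicted values, then residuals = yi - yhat_i.
Residuals: [0.0327, -0.6721, -1.4913, -1.7533, -1.6389, 1.0659, 0.8039, 3.6563].
SSres = sum(residual^2) = 23.5877.

23.5877


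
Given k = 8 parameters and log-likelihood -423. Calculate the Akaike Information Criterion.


AIC = 2*8 - 2*(-423).
= 16 + 846 = 862.

862


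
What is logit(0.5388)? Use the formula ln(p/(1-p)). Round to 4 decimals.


Compute the odds: 0.5388/0.4612 = 1.1683.
Take the natural log: ln(1.1683) = 0.1555.

0.1555


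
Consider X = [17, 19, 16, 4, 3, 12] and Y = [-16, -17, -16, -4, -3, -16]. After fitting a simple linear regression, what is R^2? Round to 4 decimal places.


Fit the OLS line: b0 = -1.1157, b1 = -0.9198.
SSres = 19.3229.
SStot = 218.0000.
R^2 = 1 - 19.3229/218.0000 = 0.9114.

0.9114


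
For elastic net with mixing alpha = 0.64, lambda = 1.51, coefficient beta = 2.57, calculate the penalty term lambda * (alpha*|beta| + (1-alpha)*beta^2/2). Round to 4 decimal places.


L1 component = 0.64 * |2.57| = 1.6448.
L2 component = 0.36 * 2.57^2 / 2 = 1.1889.
Penalty = 1.51 * (1.6448 + 1.1889) = 1.51 * 2.8337 = 4.2789.

4.2789


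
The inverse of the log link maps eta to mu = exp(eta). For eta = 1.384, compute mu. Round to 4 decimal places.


The inverse log link gives:
mu = exp(1.384) = 3.9908.

3.9908


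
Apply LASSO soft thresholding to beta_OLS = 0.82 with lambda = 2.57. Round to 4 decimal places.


|beta_OLS| = 0.82.
lambda = 2.57.
Since |beta| <= lambda, the coefficient is set to 0.
Result = 0.0000.

0.0000


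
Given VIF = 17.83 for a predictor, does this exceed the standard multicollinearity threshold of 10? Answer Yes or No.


The threshold is 10.
VIF = 17.83 is >= 10.
Multicollinearity indication: Yes.

Yes


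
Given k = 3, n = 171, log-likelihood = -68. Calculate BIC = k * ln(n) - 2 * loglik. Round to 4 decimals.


ln(171) = 5.141664.
k * ln(n) = 3 * 5.141664 = 15.424992.
-2L = 136.
BIC = 15.424992 + 136 = 151.424992, which rounds to 151.4250.

151.4250


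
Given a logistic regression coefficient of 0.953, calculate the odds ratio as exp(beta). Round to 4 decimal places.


The odds ratio is computed as:
OR = e^(0.953) = 2.5935.

2.5935


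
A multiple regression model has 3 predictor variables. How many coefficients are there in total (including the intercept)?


Including the intercept, the model has 3 predictor coefficients + 1 intercept.
Total = 4.

4


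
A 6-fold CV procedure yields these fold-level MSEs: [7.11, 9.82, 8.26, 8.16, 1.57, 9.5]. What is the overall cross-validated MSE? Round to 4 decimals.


Total MSE across folds = 44.4200.
CV-MSE = 44.4200/6 = 7.4033.

7.4033


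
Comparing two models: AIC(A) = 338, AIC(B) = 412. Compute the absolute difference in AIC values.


Compute |338 - 412| = 74.
Model A has the smaller AIC.

74


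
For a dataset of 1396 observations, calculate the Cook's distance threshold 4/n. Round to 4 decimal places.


Cook's distance cutoff = 4/n = 4/1396.
= 0.0029.

0.0029


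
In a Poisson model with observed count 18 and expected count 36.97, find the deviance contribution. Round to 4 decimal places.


First: ln(18/36.97) = -0.719735.
Then: 18 * -0.719735 = -12.955230.
y - mu = 18 - 36.97 = -18.97.
D = 2(-12.955230 - -18.97) = 12.029540, which rounds to 12.0295.

12.0295


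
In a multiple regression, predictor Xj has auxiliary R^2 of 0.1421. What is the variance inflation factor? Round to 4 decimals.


VIF = 1 / (1 - 0.1421).
= 1 / 0.8579 = 1.1656.

1.1656


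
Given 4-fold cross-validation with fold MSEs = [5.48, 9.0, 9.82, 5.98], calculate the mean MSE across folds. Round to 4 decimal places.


Sum of fold MSEs = 30.2800.
Average = 30.2800 / 4 = 7.5700.

7.5700


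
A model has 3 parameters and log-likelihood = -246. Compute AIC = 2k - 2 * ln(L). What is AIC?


AIC = 2k - 2*loglik = 2(3) - 2(-246).
= 6 + 492 = 498.

498


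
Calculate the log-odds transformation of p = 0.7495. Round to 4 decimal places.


1 - p = 0.2505.
p/(1-p) = 2.9920.
logit = ln(2.9920) = 1.0959.

1.0959


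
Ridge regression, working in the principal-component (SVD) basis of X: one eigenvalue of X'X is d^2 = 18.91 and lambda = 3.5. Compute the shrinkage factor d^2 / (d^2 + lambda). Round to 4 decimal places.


Compute the denominator: 18.91 + 3.5 = 22.4100.
Shrinkage factor = 18.91 / 22.4100 = 0.8438.

0.8438


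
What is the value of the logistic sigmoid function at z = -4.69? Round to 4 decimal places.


Compute exp(4.6900) = 108.8532.
Sigmoid = 1 / (1 + 108.8532) = 1 / 109.8532 = 0.0091.

0.0091


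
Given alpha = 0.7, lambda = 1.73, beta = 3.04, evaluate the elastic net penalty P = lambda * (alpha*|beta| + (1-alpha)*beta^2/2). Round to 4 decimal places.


Compute:
L1 = 0.7 * 3.04 = 2.1280.
L2 = 0.3 * 3.04^2 / 2 = 1.3862.
Penalty = 1.73 * (2.1280 + 1.3862) = 6.0796.

6.0796


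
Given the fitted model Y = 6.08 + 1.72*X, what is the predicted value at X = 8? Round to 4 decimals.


Plug X = 8 into Y = 6.08 + 1.72*X:
Y = 6.08 + 13.7600 = 19.8400.

19.8400


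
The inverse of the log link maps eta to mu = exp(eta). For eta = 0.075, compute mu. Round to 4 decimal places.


Apply the inverse link:
mu = e^0.075 = 1.0779.

1.0779


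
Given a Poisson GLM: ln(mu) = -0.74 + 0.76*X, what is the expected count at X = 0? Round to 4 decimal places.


Compute eta = -0.74 + 0.76 * 0 = -0.7400.
Apply inverse link: mu = e^-0.7400 = 0.4771.

0.4771


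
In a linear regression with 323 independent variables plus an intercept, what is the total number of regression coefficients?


Including the intercept, the model has 323 predictor coefficients + 1 intercept.
Total = 324.

324


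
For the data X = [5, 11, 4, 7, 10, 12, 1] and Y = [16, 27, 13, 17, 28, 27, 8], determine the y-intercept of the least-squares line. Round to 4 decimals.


Compute b1 = 1.9075 from the OLS formula.
With xbar = 7.1429 and ybar = 19.4286, the intercept is:
b0 = 19.4286 - 1.9075 * 7.1429 = 5.8035.

5.8035


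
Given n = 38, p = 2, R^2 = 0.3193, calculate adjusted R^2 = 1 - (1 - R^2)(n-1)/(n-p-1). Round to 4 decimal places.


Adjusted R^2 = 1 - (1 - R^2) * (n-1)/(n-p-1).
(1 - R^2) = 0.6807.
(n-1)/(n-p-1) = 37/35.
(1 - R^2) * (n-1) = 0.6807 * 37 = 25.1859.
Divide by (n-p-1): 25.1859 / 35 = 0.7196.
Adj R^2 = 1 - 0.7196 = 0.2804.

0.2804


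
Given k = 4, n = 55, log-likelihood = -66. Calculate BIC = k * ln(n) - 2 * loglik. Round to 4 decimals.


ln(55) = 4.007333.
k * ln(n) = 4 * 4.007333 = 16.029332.
-2L = 132.
BIC = 16.029332 + 132 = 148.029332, which rounds to 148.0293.

148.0293


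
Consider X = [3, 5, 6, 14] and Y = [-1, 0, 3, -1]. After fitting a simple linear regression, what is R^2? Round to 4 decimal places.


Fit the OLS line: b0 = 0.8500, b1 = -0.0857.
SSres = 10.2357.
SStot = 10.7500.
R^2 = 1 - 10.2357/10.7500 = 0.0478.

0.0478


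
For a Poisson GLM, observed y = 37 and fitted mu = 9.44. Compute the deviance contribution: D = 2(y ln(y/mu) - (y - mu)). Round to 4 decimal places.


Compute y*ln(y/mu) = 37*ln(37/9.44) = 37*1.365962 = 50.540594.
y - mu = 27.56.
D = 2*(50.540594 - (27.56)) = 45.961188, which rounds to 45.9612.

45.9612


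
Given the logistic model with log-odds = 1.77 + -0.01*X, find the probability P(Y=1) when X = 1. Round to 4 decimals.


Linear predictor: z = 1.77 + -0.01 * 1 = 1.7600.
P = 1/(1 + exp(-1.7600)) = 1/(1 + 0.1720) = 0.8532.

0.8532
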